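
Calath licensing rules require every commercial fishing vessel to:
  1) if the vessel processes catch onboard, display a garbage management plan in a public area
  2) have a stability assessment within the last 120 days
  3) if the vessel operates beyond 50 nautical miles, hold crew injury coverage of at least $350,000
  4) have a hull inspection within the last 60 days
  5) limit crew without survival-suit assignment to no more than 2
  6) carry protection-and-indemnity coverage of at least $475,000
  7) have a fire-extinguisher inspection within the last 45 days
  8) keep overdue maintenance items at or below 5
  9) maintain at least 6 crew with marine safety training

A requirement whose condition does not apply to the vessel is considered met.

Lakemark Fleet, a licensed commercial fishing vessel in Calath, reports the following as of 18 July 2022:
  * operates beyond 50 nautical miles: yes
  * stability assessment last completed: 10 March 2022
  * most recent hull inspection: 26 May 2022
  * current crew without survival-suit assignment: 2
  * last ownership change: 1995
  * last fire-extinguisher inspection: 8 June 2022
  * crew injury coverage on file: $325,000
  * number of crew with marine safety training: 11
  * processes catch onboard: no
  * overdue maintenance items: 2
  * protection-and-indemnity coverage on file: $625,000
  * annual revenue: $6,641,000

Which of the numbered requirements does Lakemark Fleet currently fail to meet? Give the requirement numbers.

1. condition 'processes catch onboard' does not hold → requirement n/a → met
2. stability assessment 130 days ago vs limit 120 → not met
3. condition 'operates beyond 50 nautical miles' holds; crew injury coverage $325,000 < $350,000 → not met
4. hull inspection 53 days ago vs limit 60 → met
5. crew without survival-suit assignment 2 ≤ 2 → met
6. protection-and-indemnity coverage $625,000 ≥ $475,000 → met
7. fire-extinguisher inspection 40 days ago vs limit 45 → met
8. overdue maintenance items 2 ≤ 5 → met
9. crew with marine safety training 11 ≥ 6 → met
Not met: 2, 3

2, 3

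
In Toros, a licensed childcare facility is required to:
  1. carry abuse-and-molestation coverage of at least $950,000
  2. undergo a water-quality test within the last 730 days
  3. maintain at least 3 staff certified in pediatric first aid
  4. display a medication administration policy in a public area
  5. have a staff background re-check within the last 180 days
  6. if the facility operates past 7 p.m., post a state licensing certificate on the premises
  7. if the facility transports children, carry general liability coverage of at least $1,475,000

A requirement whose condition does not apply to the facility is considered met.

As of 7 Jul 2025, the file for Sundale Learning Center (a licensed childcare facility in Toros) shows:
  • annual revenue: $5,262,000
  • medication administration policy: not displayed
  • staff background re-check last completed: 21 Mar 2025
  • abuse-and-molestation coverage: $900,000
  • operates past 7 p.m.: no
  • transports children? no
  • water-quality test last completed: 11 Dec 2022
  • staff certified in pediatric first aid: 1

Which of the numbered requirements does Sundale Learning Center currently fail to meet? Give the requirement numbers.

1. abuse-and-molestation coverage $900,000 < $950,000 → not met
2. water-quality test 939 days ago vs limit 730 → not met
3. staff certified in pediatric first aid 1 < 3 → not met
4. medication administration policy absent → not met
5. staff background re-check 108 days ago vs limit 180 → met
6. condition 'operates past 7 p.m.' does not hold → requirement n/a → met
7. condition 'transports children' does not hold → requirement n/a → met
Not met: 1, 2, 3, 4

1, 2, 3, 4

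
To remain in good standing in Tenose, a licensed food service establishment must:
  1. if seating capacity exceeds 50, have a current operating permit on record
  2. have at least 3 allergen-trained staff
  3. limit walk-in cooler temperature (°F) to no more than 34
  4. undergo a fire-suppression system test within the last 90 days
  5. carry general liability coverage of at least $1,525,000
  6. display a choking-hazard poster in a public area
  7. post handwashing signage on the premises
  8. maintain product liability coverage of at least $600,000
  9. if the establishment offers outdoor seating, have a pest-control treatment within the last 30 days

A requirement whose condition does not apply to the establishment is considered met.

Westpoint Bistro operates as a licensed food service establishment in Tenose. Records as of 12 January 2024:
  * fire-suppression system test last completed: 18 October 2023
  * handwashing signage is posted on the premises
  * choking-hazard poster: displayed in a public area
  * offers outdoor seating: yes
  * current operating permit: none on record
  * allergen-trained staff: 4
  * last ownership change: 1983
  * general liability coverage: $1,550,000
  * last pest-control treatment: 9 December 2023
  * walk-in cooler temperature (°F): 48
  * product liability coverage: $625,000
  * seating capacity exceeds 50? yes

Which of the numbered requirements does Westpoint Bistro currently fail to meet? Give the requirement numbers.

1. condition 'seating capacity exceeds 50' holds; current operating permit absent → not met
2. allergen-trained staff 4 ≥ 3 → met
3. walk-in cooler temperature (°F) 48 > 34 → not met
4. fire-suppression system test 86 days ago vs limit 90 → met
5. general liability coverage $1,550,000 ≥ $1,525,000 → met
6. choking-hazard poster present → met
7. handwashing signage present → met
8. product liability coverage $625,000 ≥ $600,000 → met
9. condition 'offers outdoor seating' holds; pest-control treatment 34 days ago vs limit 30 → not met
Not met: 1, 3, 9

1, 3, 9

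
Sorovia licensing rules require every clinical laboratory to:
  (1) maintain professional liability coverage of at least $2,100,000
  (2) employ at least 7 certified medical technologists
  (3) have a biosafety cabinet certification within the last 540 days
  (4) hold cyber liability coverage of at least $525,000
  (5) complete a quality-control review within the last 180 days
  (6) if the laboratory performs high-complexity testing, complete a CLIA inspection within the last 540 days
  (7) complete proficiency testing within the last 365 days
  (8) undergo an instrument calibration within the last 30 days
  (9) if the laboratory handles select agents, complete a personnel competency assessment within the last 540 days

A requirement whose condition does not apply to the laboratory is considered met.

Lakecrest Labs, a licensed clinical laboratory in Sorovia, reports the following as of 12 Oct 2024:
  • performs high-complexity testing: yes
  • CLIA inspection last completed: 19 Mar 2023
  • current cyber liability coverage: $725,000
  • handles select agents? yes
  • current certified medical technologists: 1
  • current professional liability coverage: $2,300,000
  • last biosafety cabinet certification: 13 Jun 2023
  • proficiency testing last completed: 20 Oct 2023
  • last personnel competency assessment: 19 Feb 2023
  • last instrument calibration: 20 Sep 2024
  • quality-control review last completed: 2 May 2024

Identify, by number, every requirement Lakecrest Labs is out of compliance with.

2, 6, 9

1. professional liability coverage $2,300,000 ≥ $2,100,000 → met
2. certified medical technologists 1 < 7 → not met
3. biosafety cabinet certification 487 days ago vs limit 540 → met
4. cyber liability coverage $725,000 ≥ $525,000 → met
5. quality-control review 163 days ago vs limit 180 → met
6. condition 'performs high-complexity testing' holds; CLIA inspection 573 days ago vs limit 540 → not met
7. proficiency testing 358 days ago vs limit 365 → met
8. instrument calibration 22 days ago vs limit 30 → met
9. condition 'handles select agents' holds; personnel competency assessment 601 days ago vs limit 540 → not met
Not met: 2, 6, 9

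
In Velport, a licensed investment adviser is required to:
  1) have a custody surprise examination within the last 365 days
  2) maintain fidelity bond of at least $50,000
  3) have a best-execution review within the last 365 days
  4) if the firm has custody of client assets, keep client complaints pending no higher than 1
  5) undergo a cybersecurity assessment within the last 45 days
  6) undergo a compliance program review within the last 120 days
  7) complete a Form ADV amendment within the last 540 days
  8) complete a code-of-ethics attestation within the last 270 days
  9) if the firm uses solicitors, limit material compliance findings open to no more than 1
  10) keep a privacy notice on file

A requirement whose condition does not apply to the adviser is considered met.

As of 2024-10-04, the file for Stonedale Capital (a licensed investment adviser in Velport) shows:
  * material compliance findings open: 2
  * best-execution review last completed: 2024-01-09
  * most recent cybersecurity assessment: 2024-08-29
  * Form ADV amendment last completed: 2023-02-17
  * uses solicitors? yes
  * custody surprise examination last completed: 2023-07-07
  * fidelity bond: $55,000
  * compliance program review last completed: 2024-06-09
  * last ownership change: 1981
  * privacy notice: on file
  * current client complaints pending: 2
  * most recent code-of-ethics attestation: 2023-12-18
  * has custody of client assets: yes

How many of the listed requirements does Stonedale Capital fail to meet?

5

1. custody surprise examination 455 days ago vs limit 365 → not met
2. fidelity bond $55,000 ≥ $50,000 → met
3. best-execution review 269 days ago vs limit 365 → met
4. condition 'has custody of client assets' holds; client complaints pending 2 > 1 → not met
5. cybersecurity assessment 36 days ago vs limit 45 → met
6. compliance program review 117 days ago vs limit 120 → met
7. Form ADV amendment 595 days ago vs limit 540 → not met
8. code-of-ethics attestation 291 days ago vs limit 270 → not met
9. condition 'uses solicitors' holds; material compliance findings open 2 > 1 → not met
10. privacy notice present → met
Not met: 5 of 10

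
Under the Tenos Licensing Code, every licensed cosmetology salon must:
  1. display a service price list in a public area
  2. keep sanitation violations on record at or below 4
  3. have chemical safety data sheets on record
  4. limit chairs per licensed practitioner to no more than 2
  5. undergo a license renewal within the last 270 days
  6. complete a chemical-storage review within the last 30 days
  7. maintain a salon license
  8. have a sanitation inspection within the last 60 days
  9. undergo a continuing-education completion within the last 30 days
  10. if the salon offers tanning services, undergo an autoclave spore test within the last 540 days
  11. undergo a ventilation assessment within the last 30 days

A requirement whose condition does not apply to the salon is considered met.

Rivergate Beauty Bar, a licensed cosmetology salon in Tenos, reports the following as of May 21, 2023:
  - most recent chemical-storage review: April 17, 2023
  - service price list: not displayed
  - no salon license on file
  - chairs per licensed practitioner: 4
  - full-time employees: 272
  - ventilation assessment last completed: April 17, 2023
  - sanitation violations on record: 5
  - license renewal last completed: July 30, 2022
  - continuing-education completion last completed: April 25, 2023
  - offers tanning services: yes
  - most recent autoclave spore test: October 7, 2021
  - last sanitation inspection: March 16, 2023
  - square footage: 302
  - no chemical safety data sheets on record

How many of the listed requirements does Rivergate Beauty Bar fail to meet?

1. service price list absent → not met
2. sanitation violations on record 5 > 4 → not met
3. chemical safety data sheets absent → not met
4. chairs per licensed practitioner 4 > 2 → not met
5. license renewal 295 days ago vs limit 270 → not met
6. chemical-storage review 34 days ago vs limit 30 → not met
7. salon license absent → not met
8. sanitation inspection 66 days ago vs limit 60 → not met
9. continuing-education completion 26 days ago vs limit 30 → met
10. condition 'offers tanning services' holds; autoclave spore test 591 days ago vs limit 540 → not met
11. ventilation assessment 34 days ago vs limit 30 → not met
Not met: 10 of 11

10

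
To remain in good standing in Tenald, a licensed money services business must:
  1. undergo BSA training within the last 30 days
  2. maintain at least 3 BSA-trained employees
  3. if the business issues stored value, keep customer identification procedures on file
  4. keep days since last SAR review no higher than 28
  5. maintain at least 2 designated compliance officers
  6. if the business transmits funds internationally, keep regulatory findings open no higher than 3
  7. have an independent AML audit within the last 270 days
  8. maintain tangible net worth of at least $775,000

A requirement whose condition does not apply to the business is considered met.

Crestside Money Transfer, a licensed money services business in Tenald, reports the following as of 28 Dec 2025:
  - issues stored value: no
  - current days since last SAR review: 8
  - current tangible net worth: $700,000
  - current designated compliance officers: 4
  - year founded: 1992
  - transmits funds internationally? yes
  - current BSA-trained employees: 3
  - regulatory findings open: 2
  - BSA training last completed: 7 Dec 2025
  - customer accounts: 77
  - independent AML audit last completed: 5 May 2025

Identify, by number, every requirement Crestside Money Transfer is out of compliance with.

1. BSA training 21 days ago vs limit 30 → met
2. BSA-trained employees 3 ≥ 3 → met
3. condition 'issues stored value' does not hold → requirement n/a → met
4. days since last SAR review 8 ≤ 28 → met
5. designated compliance officers 4 ≥ 2 → met
6. condition 'transmits funds internationally' holds; regulatory findings open 2 ≤ 3 → met
7. independent AML audit 237 days ago vs limit 270 → met
8. tangible net worth $700,000 < $775,000 → not met
Not met: 8

8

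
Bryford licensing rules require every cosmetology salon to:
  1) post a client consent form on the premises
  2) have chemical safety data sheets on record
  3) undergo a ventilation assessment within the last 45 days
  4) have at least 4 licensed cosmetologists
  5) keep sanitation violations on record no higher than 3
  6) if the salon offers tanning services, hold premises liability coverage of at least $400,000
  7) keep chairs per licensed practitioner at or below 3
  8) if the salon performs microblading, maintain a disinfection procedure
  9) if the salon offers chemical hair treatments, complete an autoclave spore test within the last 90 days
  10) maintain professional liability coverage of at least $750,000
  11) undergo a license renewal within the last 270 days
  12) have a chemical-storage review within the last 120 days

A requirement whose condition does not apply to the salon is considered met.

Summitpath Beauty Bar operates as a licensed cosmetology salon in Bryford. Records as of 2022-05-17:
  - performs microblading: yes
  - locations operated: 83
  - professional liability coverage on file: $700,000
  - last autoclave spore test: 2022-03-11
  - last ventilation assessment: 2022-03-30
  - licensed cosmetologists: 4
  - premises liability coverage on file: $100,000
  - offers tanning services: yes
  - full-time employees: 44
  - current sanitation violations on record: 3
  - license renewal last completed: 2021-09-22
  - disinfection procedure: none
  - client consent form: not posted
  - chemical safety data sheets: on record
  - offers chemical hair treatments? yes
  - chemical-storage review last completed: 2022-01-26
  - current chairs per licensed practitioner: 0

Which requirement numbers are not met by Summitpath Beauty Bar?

1, 3, 6, 8, 10

1. client consent form absent → not met
2. chemical safety data sheets present → met
3. ventilation assessment 48 days ago vs limit 45 → not met
4. licensed cosmetologists 4 ≥ 4 → met
5. sanitation violations on record 3 ≤ 3 → met
6. condition 'offers tanning services' holds; premises liability coverage $100,000 < $400,000 → not met
7. chairs per licensed practitioner 0 ≤ 3 → met
8. condition 'performs microblading' holds; disinfection procedure absent → not met
9. condition 'offers chemical hair treatments' holds; autoclave spore test 67 days ago vs limit 90 → met
10. professional liability coverage $700,000 < $750,000 → not met
11. license renewal 237 days ago vs limit 270 → met
12. chemical-storage review 111 days ago vs limit 120 → met
Not met: 1, 3, 6, 8, 10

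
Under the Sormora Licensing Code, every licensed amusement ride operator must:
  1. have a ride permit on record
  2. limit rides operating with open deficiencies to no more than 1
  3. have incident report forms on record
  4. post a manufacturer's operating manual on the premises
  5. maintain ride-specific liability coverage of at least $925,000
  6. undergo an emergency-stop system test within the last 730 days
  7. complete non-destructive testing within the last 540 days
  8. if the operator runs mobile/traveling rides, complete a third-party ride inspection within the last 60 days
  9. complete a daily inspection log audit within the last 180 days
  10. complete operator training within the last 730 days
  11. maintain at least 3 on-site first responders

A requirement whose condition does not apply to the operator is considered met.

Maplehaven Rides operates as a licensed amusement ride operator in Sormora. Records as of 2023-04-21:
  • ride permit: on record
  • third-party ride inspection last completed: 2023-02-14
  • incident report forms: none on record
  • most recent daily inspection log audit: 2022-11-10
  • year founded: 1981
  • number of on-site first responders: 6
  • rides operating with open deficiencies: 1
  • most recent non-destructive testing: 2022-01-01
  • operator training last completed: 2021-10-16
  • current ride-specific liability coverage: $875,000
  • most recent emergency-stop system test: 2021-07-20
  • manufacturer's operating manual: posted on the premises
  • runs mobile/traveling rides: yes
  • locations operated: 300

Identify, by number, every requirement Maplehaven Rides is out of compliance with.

3, 5, 8

1. ride permit present → met
2. rides operating with open deficiencies 1 ≤ 1 → met
3. incident report forms absent → not met
4. manufacturer's operating manual present → met
5. ride-specific liability coverage $875,000 < $925,000 → not met
6. emergency-stop system test 640 days ago vs limit 730 → met
7. non-destructive testing 475 days ago vs limit 540 → met
8. condition 'runs mobile/traveling rides' holds; third-party ride inspection 66 days ago vs limit 60 → not met
9. daily inspection log audit 162 days ago vs limit 180 → met
10. operator training 552 days ago vs limit 730 → met
11. on-site first responders 6 ≥ 3 → met
Not met: 3, 5, 8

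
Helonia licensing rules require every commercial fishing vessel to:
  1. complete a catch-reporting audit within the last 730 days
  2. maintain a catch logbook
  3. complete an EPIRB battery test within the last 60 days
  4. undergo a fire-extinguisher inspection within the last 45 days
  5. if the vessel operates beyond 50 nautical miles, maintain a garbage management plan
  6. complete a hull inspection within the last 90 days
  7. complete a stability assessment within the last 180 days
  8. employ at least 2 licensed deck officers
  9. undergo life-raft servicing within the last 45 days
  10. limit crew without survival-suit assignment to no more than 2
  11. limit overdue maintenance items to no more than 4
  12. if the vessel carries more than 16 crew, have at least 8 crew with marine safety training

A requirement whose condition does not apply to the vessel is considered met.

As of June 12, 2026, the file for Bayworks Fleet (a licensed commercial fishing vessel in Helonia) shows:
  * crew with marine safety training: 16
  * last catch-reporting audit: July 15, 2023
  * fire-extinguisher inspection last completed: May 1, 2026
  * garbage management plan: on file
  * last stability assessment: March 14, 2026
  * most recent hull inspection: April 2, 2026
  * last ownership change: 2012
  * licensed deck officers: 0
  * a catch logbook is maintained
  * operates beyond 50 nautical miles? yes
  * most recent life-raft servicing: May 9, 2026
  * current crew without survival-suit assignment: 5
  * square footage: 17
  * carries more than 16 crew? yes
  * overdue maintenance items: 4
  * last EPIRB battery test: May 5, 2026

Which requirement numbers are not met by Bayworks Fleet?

1, 8, 10

1. catch-reporting audit 1063 days ago vs limit 730 → not met
2. catch logbook present → met
3. EPIRB battery test 38 days ago vs limit 60 → met
4. fire-extinguisher inspection 42 days ago vs limit 45 → met
5. condition 'operates beyond 50 nautical miles' holds; garbage management plan present → met
6. hull inspection 71 days ago vs limit 90 → met
7. stability assessment 90 days ago vs limit 180 → met
8. licensed deck officers 0 < 2 → not met
9. life-raft servicing 34 days ago vs limit 45 → met
10. crew without survival-suit assignment 5 > 2 → not met
11. overdue maintenance items 4 ≤ 4 → met
12. condition 'carries more than 16 crew' holds; crew with marine safety training 16 ≥ 8 → met
Not met: 1, 8, 10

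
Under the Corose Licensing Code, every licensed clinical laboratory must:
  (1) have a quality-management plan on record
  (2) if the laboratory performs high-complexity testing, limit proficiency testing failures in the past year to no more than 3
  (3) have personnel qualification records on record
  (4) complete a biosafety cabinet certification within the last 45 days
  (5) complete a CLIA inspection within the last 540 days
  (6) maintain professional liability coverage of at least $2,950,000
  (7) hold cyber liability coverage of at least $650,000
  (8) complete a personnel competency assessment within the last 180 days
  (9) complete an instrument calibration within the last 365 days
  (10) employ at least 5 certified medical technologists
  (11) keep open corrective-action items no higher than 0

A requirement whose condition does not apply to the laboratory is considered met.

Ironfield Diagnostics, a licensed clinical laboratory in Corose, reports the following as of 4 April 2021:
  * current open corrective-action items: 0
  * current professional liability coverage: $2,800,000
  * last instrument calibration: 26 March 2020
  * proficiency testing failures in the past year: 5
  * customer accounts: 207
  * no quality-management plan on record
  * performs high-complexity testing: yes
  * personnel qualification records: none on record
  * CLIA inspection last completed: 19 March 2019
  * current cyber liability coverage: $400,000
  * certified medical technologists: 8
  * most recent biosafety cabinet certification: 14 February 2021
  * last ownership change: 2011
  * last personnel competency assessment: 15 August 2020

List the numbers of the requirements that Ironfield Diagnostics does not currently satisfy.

1. quality-management plan absent → not met
2. condition 'performs high-complexity testing' holds; proficiency testing failures in the past year 5 > 3 → not met
3. personnel qualification records absent → not met
4. biosafety cabinet certification 49 days ago vs limit 45 → not met
5. CLIA inspection 747 days ago vs limit 540 → not met
6. professional liability coverage $2,800,000 < $2,950,000 → not met
7. cyber liability coverage $400,000 < $650,000 → not met
8. personnel competency assessment 232 days ago vs limit 180 → not met
9. instrument calibration 374 days ago vs limit 365 → not met
10. certified medical technologists 8 ≥ 5 → met
11. open corrective-action items 0 ≤ 0 → met
Not met: 1, 2, 3, 4, 5, 6, 7, 8, 9

1, 2, 3, 4, 5, 6, 7, 8, 9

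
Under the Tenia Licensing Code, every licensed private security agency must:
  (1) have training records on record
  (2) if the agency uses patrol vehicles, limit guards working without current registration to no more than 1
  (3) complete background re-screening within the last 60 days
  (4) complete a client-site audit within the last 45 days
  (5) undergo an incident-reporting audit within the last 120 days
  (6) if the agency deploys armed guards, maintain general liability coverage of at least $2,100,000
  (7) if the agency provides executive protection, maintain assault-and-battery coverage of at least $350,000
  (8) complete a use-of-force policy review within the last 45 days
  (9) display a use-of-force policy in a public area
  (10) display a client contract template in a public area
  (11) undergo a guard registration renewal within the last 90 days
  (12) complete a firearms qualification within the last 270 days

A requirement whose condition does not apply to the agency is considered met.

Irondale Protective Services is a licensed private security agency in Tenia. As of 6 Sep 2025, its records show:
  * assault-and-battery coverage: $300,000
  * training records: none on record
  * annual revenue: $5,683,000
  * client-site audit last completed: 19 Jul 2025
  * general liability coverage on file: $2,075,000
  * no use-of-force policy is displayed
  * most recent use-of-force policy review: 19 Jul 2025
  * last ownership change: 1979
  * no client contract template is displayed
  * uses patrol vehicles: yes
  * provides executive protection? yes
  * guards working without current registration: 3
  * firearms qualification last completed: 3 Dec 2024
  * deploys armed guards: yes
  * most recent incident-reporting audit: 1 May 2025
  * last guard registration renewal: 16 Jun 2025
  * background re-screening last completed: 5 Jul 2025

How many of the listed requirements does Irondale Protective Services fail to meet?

11

1. training records absent → not met
2. condition 'uses patrol vehicles' holds; guards working without current registration 3 > 1 → not met
3. background re-screening 63 days ago vs limit 60 → not met
4. client-site audit 49 days ago vs limit 45 → not met
5. incident-reporting audit 128 days ago vs limit 120 → not met
6. condition 'deploys armed guards' holds; general liability coverage $2,075,000 < $2,100,000 → not met
7. condition 'provides executive protection' holds; assault-and-battery coverage $300,000 < $350,000 → not met
8. use-of-force policy review 49 days ago vs limit 45 → not met
9. use-of-force policy absent → not met
10. client contract template absent → not met
11. guard registration renewal 82 days ago vs limit 90 → met
12. firearms qualification 277 days ago vs limit 270 → not met
Not met: 11 of 12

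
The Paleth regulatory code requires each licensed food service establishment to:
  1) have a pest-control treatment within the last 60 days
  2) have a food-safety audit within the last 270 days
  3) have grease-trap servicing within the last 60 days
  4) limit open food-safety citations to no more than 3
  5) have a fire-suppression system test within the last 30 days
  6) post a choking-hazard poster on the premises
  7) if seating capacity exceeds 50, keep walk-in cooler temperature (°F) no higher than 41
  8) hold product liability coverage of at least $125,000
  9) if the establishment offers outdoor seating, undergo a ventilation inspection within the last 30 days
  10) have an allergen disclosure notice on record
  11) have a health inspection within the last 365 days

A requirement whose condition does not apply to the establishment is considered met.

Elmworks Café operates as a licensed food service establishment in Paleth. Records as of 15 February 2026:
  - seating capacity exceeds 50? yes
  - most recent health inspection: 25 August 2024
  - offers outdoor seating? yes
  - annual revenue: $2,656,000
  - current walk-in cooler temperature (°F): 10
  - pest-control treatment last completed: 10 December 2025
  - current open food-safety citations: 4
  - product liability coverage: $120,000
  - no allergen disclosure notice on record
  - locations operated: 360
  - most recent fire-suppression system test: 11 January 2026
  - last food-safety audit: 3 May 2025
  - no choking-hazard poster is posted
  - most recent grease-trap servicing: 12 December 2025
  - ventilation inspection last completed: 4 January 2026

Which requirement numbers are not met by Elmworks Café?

1. pest-control treatment 67 days ago vs limit 60 → not met
2. food-safety audit 288 days ago vs limit 270 → not met
3. grease-trap servicing 65 days ago vs limit 60 → not met
4. open food-safety citations 4 > 3 → not met
5. fire-suppression system test 35 days ago vs limit 30 → not met
6. choking-hazard poster absent → not met
7. condition 'seating capacity exceeds 50' holds; walk-in cooler temperature (°F) 10 ≤ 41 → met
8. product liability coverage $120,000 < $125,000 → not met
9. condition 'offers outdoor seating' holds; ventilation inspection 42 days ago vs limit 30 → not met
10. allergen disclosure notice absent → not met
11. health inspection 539 days ago vs limit 365 → not met
Not met: 1, 2, 3, 4, 5, 6, 8, 9, 10, 11

1, 2, 3, 4, 5, 6, 8, 9, 10, 11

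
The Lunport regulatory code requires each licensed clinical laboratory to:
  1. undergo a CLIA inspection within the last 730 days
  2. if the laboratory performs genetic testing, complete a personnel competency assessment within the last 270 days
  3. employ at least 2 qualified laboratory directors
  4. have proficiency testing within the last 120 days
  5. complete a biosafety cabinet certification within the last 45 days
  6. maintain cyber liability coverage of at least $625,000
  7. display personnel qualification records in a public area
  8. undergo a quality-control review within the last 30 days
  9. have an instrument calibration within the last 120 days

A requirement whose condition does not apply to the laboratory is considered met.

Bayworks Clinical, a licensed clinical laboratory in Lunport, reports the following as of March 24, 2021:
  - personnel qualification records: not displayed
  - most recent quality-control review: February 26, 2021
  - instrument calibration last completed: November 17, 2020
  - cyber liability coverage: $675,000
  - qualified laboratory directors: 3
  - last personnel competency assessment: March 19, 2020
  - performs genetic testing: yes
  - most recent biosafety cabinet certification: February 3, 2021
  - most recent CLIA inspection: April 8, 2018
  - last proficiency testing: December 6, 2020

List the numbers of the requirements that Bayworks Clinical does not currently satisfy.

1, 2, 5, 7, 9

1. CLIA inspection 1081 days ago vs limit 730 → not met
2. condition 'performs genetic testing' holds; personnel competency assessment 370 days ago vs limit 270 → not met
3. qualified laboratory directors 3 ≥ 2 → met
4. proficiency testing 108 days ago vs limit 120 → met
5. biosafety cabinet certification 49 days ago vs limit 45 → not met
6. cyber liability coverage $675,000 ≥ $625,000 → met
7. personnel qualification records absent → not met
8. quality-control review 26 days ago vs limit 30 → met
9. instrument calibration 127 days ago vs limit 120 → not met
Not met: 1, 2, 5, 7, 9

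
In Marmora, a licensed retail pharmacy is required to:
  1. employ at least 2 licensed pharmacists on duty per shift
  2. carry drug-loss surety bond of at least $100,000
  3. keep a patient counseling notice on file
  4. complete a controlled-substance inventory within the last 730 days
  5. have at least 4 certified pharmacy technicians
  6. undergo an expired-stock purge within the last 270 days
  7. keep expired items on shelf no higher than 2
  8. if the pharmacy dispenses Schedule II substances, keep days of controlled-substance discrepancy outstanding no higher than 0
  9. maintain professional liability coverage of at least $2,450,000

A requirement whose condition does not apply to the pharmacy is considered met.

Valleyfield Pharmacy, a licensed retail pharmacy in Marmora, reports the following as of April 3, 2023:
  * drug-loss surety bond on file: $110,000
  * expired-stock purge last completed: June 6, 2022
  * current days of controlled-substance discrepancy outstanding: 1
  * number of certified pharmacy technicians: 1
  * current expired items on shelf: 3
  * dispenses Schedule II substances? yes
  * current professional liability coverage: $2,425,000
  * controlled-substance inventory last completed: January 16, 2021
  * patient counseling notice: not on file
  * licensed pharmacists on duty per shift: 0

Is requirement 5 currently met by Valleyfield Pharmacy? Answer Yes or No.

No

5. certified pharmacy technicians 1 < 4 → not met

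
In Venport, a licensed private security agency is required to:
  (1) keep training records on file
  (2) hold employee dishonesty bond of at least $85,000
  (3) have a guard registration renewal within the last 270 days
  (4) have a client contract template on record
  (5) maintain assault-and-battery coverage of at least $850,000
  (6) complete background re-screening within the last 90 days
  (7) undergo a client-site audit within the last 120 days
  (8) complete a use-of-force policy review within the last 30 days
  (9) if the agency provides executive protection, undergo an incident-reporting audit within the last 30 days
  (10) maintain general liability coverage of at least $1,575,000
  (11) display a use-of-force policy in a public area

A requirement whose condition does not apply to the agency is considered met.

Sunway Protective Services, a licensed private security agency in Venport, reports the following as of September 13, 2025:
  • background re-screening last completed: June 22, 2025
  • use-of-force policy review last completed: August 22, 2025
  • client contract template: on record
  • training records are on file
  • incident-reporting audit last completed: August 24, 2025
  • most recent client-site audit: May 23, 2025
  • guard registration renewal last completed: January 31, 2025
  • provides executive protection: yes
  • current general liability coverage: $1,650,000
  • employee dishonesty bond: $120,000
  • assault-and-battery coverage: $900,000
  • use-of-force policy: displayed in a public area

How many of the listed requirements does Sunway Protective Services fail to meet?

1. training records present → met
2. employee dishonesty bond $120,000 ≥ $85,000 → met
3. guard registration renewal 225 days ago vs limit 270 → met
4. client contract template present → met
5. assault-and-battery coverage $900,000 ≥ $850,000 → met
6. background re-screening 83 days ago vs limit 90 → met
7. client-site audit 113 days ago vs limit 120 → met
8. use-of-force policy review 22 days ago vs limit 30 → met
9. condition 'provides executive protection' holds; incident-reporting audit 20 days ago vs limit 30 → met
10. general liability coverage $1,650,000 ≥ $1,575,000 → met
11. use-of-force policy present → met
Not met: 0 of 11

0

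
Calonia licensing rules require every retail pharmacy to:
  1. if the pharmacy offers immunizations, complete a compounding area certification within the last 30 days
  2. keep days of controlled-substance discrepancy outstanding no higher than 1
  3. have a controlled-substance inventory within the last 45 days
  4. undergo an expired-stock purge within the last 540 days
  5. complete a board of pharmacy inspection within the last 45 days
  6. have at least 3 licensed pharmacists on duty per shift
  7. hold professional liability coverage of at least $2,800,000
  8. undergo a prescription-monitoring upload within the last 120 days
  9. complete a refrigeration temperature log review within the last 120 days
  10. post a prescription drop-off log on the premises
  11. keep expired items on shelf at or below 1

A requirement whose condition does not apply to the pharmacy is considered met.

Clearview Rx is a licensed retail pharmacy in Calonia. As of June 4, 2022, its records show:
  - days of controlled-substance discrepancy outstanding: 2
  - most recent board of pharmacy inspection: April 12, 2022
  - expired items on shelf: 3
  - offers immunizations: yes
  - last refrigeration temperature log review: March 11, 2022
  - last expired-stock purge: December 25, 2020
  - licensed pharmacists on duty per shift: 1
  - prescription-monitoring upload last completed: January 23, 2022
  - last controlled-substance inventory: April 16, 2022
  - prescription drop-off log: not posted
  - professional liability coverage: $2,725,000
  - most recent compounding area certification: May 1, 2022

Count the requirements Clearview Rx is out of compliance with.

1. condition 'offers immunizations' holds; compounding area certification 34 days ago vs limit 30 → not met
2. days of controlled-substance discrepancy outstanding 2 > 1 → not met
3. controlled-substance inventory 49 days ago vs limit 45 → not met
4. expired-stock purge 526 days ago vs limit 540 → met
5. board of pharmacy inspection 53 days ago vs limit 45 → not met
6. licensed pharmacists on duty per shift 1 < 3 → not met
7. professional liability coverage $2,725,000 < $2,800,000 → not met
8. prescription-monitoring upload 132 days ago vs limit 120 → not met
9. refrigeration temperature log review 85 days ago vs limit 120 → met
10. prescription drop-off log absent → not met
11. expired items on shelf 3 > 1 → not met
Not met: 9 of 11

9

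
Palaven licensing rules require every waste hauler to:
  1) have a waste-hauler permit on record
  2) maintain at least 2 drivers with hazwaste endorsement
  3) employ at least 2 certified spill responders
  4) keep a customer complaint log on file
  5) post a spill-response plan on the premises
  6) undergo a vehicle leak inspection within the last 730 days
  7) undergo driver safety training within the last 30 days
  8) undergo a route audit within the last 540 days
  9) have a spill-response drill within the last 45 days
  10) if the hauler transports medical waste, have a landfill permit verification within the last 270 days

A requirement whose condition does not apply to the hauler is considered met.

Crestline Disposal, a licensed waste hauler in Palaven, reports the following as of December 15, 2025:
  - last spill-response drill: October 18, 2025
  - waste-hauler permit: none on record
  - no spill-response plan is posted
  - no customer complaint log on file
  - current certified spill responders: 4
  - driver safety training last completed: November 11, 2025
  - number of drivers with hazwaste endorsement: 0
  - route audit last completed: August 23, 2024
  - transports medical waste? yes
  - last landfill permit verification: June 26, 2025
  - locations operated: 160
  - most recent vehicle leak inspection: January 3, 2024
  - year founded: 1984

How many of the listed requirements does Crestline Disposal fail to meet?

1. waste-hauler permit absent → not met
2. drivers with hazwaste endorsement 0 < 2 → not met
3. certified spill responders 4 ≥ 2 → met
4. customer complaint log absent → not met
5. spill-response plan absent → not met
6. vehicle leak inspection 712 days ago vs limit 730 → met
7. driver safety training 34 days ago vs limit 30 → not met
8. route audit 479 days ago vs limit 540 → met
9. spill-response drill 58 days ago vs limit 45 → not met
10. condition 'transports medical waste' holds; landfill permit verification 172 days ago vs limit 270 → met
Not met: 6 of 10

6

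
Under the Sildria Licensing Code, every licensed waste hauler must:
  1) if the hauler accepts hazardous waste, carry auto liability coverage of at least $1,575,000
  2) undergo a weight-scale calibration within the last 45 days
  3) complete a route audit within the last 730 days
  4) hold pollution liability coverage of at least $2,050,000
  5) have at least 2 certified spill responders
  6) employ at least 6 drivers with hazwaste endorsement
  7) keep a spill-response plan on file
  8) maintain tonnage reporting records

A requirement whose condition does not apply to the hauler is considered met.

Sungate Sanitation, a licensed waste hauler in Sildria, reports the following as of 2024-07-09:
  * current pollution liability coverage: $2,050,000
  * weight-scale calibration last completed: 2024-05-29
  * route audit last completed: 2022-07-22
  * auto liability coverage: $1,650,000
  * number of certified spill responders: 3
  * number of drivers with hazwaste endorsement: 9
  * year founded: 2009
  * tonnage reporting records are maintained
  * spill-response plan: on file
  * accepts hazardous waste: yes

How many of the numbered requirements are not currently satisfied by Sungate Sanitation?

0

1. condition 'accepts hazardous waste' holds; auto liability coverage $1,650,000 ≥ $1,575,000 → met
2. weight-scale calibration 41 days ago vs limit 45 → met
3. route audit 718 days ago vs limit 730 → met
4. pollution liability coverage $2,050,000 ≥ $2,050,000 → met
5. certified spill responders 3 ≥ 2 → met
6. drivers with hazwaste endorsement 9 ≥ 6 → met
7. spill-response plan present → met
8. tonnage reporting records present → met
Not met: 0 of 8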